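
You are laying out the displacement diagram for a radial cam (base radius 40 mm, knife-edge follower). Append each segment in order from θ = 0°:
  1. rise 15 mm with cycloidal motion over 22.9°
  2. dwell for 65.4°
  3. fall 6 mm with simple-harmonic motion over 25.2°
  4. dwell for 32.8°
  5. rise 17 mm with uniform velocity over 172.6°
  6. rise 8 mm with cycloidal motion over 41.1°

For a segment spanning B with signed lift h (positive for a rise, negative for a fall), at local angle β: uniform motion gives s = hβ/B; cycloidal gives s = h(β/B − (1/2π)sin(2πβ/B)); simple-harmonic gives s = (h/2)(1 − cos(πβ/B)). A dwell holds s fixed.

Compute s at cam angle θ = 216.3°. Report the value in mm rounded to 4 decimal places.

seg 1 [0°–22.9°] cycloidal, h=15: full span → s += 15 → s = 15.0000
seg 2 [22.9°–88.3°] dwell: s stays 15.0000
seg 3 [88.3°–113.5°] simple-harmonic, h=-6: full span → s += -6 → s = 9.0000
seg 4 [113.5°–146.3°] dwell: s stays 9.0000
seg 5 [146.3°–318.9°] uniform, h=17: θ=216.3° here. β=70, B=172.6. 17·70/172.6 = 6.8946 → s = 15.8946

15.8946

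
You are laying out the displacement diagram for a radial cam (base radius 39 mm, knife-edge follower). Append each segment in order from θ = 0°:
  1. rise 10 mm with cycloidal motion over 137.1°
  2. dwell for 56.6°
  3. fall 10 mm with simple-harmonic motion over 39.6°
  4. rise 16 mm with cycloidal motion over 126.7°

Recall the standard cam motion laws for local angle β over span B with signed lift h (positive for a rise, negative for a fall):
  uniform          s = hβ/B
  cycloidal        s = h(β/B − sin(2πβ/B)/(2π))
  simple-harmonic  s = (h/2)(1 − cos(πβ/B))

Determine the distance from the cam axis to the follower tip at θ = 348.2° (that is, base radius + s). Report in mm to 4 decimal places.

seg 1 [0°–137.1°] cycloidal, h=10: full span → s += 10 → s = 10.0000
seg 2 [137.1°–193.7°] dwell: s stays 10.0000
seg 3 [193.7°–233.3°] simple-harmonic, h=-10: full span → s += -10 → s = 0.0000
seg 4 [233.3°–360°] cycloidal, h=16: θ=348.2° here. β=114.9, B=126.7. 16·(0.9069 − sin(2π·0.9069)/(2π)) = 15.9164 → s = 15.9164
radial distance = base radius + s = 39 + 15.9164 = 54.9164

54.9164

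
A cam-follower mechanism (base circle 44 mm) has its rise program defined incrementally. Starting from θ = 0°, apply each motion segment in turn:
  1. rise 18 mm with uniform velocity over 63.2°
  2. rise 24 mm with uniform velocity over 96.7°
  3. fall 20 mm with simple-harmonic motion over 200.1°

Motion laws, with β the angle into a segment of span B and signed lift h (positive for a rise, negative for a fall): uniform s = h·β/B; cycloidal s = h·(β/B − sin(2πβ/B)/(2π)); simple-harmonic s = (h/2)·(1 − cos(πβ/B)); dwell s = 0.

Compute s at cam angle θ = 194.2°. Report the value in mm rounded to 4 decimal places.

seg 1 [0°–63.2°] uniform, h=18: full span → s += 18 → s = 18.0000
seg 2 [63.2°–159.9°] uniform, h=24: full span → s += 24 → s = 42.0000
seg 3 [159.9°–360°] simple-harmonic, h=-20: θ=194.2° here. β=34.3, B=200.1. -20/2·(1 − cos(π·0.1714)) = -1.4153 → s = 40.5847

40.5847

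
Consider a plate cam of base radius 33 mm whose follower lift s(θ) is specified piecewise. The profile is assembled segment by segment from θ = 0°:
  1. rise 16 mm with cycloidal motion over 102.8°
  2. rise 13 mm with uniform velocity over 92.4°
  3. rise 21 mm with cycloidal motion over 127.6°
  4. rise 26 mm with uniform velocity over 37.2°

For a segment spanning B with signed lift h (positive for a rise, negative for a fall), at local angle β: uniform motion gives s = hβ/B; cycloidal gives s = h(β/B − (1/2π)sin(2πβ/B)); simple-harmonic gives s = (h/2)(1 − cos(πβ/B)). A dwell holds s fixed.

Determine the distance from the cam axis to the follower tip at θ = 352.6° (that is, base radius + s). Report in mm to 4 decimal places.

seg 1 [0°–102.8°] cycloidal, h=16: full span → s += 16 → s = 16.0000
seg 2 [102.8°–195.2°] uniform, h=13: full span → s += 13 → s = 29.0000
seg 3 [195.2°–322.8°] cycloidal, h=21: full span → s += 21 → s = 50.0000
seg 4 [322.8°–360°] uniform, h=26: θ=352.6° here. β=29.8, B=37.2. 26·29.8/37.2 = 20.8280 → s = 70.8280
radial distance = base radius + s = 33 + 70.8280 = 103.8280

103.8280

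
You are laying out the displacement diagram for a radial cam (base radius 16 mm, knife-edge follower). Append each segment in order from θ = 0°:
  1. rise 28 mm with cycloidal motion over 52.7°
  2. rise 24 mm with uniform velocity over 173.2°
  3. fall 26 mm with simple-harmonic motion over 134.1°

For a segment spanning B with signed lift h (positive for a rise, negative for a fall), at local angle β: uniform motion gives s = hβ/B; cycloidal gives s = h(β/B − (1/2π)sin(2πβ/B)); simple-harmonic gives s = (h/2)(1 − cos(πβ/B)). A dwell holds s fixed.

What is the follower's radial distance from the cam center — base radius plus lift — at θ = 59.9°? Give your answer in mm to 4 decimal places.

seg 1 [0°–52.7°] cycloidal, h=28: full span → s += 28 → s = 28.0000
seg 2 [52.7°–225.9°] uniform, h=24: θ=59.9° here. β=7.2, B=173.2. 24·7.2/173.2 = 0.9977 → s = 28.9977
radial distance = base radius + s = 16 + 28.9977 = 44.9977

44.9977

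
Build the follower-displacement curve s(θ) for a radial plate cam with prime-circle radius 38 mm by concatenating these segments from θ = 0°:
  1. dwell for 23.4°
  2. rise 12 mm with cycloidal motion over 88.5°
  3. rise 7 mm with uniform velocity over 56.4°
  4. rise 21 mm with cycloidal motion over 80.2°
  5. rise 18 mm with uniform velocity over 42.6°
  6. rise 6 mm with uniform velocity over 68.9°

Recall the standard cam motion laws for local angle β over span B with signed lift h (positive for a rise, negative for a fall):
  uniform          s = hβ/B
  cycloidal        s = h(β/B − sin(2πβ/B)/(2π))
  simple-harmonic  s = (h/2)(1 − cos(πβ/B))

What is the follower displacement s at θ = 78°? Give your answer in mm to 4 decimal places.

seg 1 [0°–23.4°] dwell: s stays 0.0000
seg 2 [23.4°–111.9°] cycloidal, h=12: θ=78° here. β=54.6, B=88.5. 12·(0.6169 − sin(2π·0.6169)/(2π)) = 8.6839 → s = 8.6839

8.6839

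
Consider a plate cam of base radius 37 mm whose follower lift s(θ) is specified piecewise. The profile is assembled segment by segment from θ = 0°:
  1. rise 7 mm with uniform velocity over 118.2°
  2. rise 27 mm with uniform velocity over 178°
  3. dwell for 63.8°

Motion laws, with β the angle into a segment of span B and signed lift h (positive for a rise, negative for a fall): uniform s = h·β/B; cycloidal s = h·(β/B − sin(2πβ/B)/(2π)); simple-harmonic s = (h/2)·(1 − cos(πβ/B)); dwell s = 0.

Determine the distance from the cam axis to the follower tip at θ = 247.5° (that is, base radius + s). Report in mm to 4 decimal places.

seg 1 [0°–118.2°] uniform, h=7: full span → s += 7 → s = 7.0000
seg 2 [118.2°–296.2°] uniform, h=27: θ=247.5° here. β=129.3, B=178. 27·129.3/178 = 19.6129 → s = 26.6129
radial distance = base radius + s = 37 + 26.6129 = 63.6129

63.6129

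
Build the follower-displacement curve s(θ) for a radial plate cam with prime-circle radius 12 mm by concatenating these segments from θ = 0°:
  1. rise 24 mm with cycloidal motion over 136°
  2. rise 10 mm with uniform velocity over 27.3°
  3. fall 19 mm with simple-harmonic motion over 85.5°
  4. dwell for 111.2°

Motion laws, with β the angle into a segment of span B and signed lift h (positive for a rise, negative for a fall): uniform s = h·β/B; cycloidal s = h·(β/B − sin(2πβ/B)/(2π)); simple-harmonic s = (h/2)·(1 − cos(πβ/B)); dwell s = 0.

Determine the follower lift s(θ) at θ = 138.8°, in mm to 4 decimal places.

seg 1 [0°–136°] cycloidal, h=24: full span → s += 24 → s = 24.0000
seg 2 [136°–163.3°] uniform, h=10: θ=138.8° here. β=2.8, B=27.3. 10·2.8/27.3 = 1.0256 → s = 25.0256

25.0256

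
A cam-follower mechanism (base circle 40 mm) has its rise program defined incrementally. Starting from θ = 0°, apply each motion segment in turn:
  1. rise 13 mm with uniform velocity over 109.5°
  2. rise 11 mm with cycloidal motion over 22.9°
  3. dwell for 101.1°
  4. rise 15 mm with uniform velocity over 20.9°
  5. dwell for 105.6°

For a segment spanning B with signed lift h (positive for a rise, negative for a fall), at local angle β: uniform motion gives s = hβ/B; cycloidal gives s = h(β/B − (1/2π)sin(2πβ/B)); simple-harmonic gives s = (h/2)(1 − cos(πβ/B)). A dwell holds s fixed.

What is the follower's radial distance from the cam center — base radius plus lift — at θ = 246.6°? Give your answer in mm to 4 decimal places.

seg 1 [0°–109.5°] uniform, h=13: full span → s += 13 → s = 13.0000
seg 2 [109.5°–132.4°] cycloidal, h=11: full span → s += 11 → s = 24.0000
seg 3 [132.4°–233.5°] dwell: s stays 24.0000
seg 4 [233.5°–254.4°] uniform, h=15: θ=246.6° here. β=13.1, B=20.9. 15·13.1/20.9 = 9.4019 → s = 33.4019
radial distance = base radius + s = 40 + 33.4019 = 73.4019

73.4019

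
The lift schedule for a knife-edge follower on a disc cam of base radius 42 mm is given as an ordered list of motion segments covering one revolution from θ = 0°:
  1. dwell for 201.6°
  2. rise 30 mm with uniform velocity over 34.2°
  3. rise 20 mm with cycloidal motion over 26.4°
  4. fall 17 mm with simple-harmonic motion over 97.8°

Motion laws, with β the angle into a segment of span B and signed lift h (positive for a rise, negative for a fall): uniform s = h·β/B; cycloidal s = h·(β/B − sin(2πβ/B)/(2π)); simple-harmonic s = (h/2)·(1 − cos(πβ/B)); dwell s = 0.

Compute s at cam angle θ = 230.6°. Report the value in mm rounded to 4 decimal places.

seg 1 [0°–201.6°] dwell: s stays 0.0000
seg 2 [201.6°–235.8°] uniform, h=30: θ=230.6° here. β=29, B=34.2. 30·29/34.2 = 25.4386 → s = 25.4386

25.4386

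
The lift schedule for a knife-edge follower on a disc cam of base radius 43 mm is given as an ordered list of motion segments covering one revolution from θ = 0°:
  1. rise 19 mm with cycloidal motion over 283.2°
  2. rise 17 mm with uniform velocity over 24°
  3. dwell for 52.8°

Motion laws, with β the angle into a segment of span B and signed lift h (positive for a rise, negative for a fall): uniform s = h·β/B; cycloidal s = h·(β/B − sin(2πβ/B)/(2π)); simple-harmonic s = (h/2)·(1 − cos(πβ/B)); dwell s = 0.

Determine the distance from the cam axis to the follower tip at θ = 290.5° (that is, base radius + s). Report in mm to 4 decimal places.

seg 1 [0°–283.2°] cycloidal, h=19: full span → s += 19 → s = 19.0000
seg 2 [283.2°–307.2°] uniform, h=17: θ=290.5° here. β=7.3, B=24. 17·7.3/24 = 5.1708 → s = 24.1708
radial distance = base radius + s = 43 + 24.1708 = 67.1708

67.1708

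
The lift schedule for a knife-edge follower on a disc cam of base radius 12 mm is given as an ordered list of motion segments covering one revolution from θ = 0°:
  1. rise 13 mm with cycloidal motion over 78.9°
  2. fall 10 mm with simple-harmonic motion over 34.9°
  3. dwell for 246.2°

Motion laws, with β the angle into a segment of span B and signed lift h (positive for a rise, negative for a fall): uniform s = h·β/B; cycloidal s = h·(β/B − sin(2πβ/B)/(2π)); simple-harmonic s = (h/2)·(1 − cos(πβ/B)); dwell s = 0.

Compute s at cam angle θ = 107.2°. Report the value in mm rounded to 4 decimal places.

seg 1 [0°–78.9°] cycloidal, h=13: full span → s += 13 → s = 13.0000
seg 2 [78.9°–113.8°] simple-harmonic, h=-10: θ=107.2° here. β=28.3, B=34.9. -10/2·(1 − cos(π·0.8109)) = -9.1432 → s = 3.8568

3.8568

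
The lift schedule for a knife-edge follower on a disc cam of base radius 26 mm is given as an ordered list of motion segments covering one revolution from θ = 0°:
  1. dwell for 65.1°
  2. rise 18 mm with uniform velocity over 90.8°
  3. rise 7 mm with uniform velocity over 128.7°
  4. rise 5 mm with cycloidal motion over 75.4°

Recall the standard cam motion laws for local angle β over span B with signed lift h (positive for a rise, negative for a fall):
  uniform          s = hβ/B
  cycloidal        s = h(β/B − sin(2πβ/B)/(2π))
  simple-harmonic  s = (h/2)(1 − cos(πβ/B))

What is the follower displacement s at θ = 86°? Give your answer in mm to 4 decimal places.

seg 1 [0°–65.1°] dwell: s stays 0.0000
seg 2 [65.1°–155.9°] uniform, h=18: θ=86° here. β=20.9, B=90.8. 18·20.9/90.8 = 4.1432 → s = 4.1432

4.1432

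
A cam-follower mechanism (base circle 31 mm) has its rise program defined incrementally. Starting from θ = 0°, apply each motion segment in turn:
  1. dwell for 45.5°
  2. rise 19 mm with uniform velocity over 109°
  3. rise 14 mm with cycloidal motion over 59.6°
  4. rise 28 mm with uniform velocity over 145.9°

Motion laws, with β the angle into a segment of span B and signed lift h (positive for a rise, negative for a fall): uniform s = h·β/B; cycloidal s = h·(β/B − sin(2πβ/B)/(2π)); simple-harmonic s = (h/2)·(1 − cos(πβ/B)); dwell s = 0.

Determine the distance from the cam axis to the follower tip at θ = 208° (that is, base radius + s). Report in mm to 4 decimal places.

seg 1 [0°–45.5°] dwell: s stays 0.0000
seg 2 [45.5°–154.5°] uniform, h=19: full span → s += 19 → s = 19.0000
seg 3 [154.5°–214.1°] cycloidal, h=14: θ=208° here. β=53.5, B=59.6. 14·(0.8977 − sin(2π·0.8977)/(2π)) = 13.9033 → s = 32.9033
radial distance = base radius + s = 31 + 32.9033 = 63.9033

63.9033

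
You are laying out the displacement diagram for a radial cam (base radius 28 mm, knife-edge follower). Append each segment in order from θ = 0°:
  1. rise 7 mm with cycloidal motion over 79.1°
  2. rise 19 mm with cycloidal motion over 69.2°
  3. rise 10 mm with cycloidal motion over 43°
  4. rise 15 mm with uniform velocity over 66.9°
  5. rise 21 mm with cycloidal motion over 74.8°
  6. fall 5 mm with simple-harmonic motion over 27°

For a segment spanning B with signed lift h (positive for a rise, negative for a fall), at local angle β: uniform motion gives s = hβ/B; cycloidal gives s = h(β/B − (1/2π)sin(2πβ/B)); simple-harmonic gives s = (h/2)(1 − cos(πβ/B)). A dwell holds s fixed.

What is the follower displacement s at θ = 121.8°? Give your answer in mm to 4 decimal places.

seg 1 [0°–79.1°] cycloidal, h=7: full span → s += 7 → s = 7.0000
seg 2 [79.1°–148.3°] cycloidal, h=19: θ=121.8° here. β=42.7, B=69.2. 19·(0.6171 − sin(2π·0.6171)/(2π)) = 13.7528 → s = 20.7528

20.7528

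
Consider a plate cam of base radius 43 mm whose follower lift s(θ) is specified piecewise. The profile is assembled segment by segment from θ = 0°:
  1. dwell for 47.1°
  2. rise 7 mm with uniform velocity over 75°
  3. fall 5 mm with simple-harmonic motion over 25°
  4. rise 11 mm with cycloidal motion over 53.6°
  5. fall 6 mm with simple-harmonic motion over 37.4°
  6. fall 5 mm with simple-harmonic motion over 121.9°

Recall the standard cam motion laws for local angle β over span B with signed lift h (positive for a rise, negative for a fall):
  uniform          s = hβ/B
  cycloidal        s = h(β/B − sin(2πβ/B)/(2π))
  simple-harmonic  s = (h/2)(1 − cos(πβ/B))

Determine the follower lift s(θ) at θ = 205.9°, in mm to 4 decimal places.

seg 1 [0°–47.1°] dwell: s stays 0.0000
seg 2 [47.1°–122.1°] uniform, h=7: full span → s += 7 → s = 7.0000
seg 3 [122.1°–147.1°] simple-harmonic, h=-5: full span → s += -5 → s = 2.0000
seg 4 [147.1°–200.7°] cycloidal, h=11: full span → s += 11 → s = 13.0000
seg 5 [200.7°–238.1°] simple-harmonic, h=-6: θ=205.9° here. β=5.2, B=37.4. -6/2·(1 − cos(π·0.1390)) = -0.2817 → s = 12.7183

12.7183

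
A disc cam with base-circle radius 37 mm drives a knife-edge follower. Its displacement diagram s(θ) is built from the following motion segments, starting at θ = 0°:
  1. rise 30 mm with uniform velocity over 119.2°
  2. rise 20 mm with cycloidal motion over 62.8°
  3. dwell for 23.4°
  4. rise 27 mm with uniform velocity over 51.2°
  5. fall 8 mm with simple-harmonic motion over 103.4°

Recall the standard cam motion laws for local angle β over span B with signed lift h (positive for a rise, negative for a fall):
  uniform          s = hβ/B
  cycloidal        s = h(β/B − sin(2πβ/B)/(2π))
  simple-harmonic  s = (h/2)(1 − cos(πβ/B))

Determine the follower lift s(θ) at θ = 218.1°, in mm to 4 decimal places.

seg 1 [0°–119.2°] uniform, h=30: full span → s += 30 → s = 30.0000
seg 2 [119.2°–182°] cycloidal, h=20: full span → s += 20 → s = 50.0000
seg 3 [182°–205.4°] dwell: s stays 50.0000
seg 4 [205.4°–256.6°] uniform, h=27: θ=218.1° here. β=12.7, B=51.2. 27·12.7/51.2 = 6.6973 → s = 56.6973

56.6973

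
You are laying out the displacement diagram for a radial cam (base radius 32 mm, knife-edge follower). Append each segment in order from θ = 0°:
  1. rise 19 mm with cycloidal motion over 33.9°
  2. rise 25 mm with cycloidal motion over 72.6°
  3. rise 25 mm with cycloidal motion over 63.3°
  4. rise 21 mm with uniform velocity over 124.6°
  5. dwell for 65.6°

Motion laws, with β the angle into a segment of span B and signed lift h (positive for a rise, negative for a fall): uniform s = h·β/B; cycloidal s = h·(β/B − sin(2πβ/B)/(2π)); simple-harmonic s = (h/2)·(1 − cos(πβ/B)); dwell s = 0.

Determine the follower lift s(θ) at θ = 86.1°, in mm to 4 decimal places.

seg 1 [0°–33.9°] cycloidal, h=19: full span → s += 19 → s = 19.0000
seg 2 [33.9°–106.5°] cycloidal, h=25: θ=86.1° here. β=52.2, B=72.6. 25·(0.7190 − sin(2π·0.7190)/(2π)) = 21.8789 → s = 40.8789

40.8789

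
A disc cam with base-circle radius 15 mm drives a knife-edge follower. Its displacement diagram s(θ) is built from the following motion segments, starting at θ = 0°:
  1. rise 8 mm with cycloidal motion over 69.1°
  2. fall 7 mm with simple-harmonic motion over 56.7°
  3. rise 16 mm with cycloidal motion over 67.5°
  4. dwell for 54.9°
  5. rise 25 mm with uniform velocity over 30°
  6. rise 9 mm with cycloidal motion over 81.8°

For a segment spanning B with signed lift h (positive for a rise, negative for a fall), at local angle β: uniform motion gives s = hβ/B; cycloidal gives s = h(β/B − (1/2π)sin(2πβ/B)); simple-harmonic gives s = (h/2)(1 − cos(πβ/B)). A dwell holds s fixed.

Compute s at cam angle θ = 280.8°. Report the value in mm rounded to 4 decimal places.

seg 1 [0°–69.1°] cycloidal, h=8: full span → s += 8 → s = 8.0000
seg 2 [69.1°–125.8°] simple-harmonic, h=-7: full span → s += -7 → s = 1.0000
seg 3 [125.8°–193.3°] cycloidal, h=16: full span → s += 16 → s = 17.0000
seg 4 [193.3°–248.2°] dwell: s stays 17.0000
seg 5 [248.2°–278.2°] uniform, h=25: full span → s += 25 → s = 42.0000
seg 6 [278.2°–360°] cycloidal, h=9: θ=280.8° here. β=2.6, B=81.8. 9·(0.0318 − sin(2π·0.0318)/(2π)) = 0.0019 → s = 42.0019

42.0019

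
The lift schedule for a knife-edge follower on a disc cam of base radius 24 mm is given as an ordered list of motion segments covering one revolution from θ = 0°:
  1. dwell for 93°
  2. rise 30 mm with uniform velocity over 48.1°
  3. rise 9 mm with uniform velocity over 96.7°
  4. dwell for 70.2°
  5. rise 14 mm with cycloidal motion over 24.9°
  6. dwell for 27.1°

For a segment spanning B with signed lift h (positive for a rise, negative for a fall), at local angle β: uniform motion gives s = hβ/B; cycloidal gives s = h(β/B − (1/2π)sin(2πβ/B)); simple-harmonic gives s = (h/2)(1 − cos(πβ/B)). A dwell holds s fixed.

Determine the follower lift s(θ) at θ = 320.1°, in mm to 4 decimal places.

seg 1 [0°–93°] dwell: s stays 0.0000
seg 2 [93°–141.1°] uniform, h=30: full span → s += 30 → s = 30.0000
seg 3 [141.1°–237.8°] uniform, h=9: full span → s += 9 → s = 39.0000
seg 4 [237.8°–308°] dwell: s stays 39.0000
seg 5 [308°–332.9°] cycloidal, h=14: θ=320.1° here. β=12.1, B=24.9. 14·(0.4859 − sin(2π·0.4859)/(2π)) = 6.6067 → s = 45.6067

45.6067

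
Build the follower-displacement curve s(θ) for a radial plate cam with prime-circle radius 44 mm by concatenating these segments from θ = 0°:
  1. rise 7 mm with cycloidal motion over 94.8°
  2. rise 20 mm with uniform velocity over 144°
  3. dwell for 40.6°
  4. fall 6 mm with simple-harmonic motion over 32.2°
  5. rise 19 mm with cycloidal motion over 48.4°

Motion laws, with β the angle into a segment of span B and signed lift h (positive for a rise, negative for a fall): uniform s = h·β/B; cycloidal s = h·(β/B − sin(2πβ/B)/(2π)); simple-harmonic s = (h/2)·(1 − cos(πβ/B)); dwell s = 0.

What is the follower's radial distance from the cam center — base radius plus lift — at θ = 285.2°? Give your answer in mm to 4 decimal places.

seg 1 [0°–94.8°] cycloidal, h=7: full span → s += 7 → s = 7.0000
seg 2 [94.8°–238.8°] uniform, h=20: full span → s += 20 → s = 27.0000
seg 3 [238.8°–279.4°] dwell: s stays 27.0000
seg 4 [279.4°–311.6°] simple-harmonic, h=-6: θ=285.2° here. β=5.8, B=32.2. -6/2·(1 − cos(π·0.1801)) = -0.4676 → s = 26.5324
radial distance = base radius + s = 44 + 26.5324 = 70.5324

70.5324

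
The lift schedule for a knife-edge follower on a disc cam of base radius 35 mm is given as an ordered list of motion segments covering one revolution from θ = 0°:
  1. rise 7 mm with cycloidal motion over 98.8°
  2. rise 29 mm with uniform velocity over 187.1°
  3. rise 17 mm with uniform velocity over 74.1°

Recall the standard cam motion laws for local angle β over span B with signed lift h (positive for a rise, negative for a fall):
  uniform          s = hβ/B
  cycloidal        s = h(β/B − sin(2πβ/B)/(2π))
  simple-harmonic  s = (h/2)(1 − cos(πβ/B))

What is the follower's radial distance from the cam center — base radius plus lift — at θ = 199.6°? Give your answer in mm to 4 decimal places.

seg 1 [0°–98.8°] cycloidal, h=7: full span → s += 7 → s = 7.0000
seg 2 [98.8°–285.9°] uniform, h=29: θ=199.6° here. β=100.8, B=187.1. 29·100.8/187.1 = 15.6237 → s = 22.6237
radial distance = base radius + s = 35 + 22.6237 = 57.6237

57.6237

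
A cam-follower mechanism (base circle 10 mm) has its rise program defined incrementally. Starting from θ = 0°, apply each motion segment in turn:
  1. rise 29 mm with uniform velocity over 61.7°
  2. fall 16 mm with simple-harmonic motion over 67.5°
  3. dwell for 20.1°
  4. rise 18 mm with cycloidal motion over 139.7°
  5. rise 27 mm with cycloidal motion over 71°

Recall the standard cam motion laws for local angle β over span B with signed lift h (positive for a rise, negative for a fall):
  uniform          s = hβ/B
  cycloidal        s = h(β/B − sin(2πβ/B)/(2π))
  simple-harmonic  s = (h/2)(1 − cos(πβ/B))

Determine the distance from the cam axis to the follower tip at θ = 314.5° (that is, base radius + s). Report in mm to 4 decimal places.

seg 1 [0°–61.7°] uniform, h=29: full span → s += 29 → s = 29.0000
seg 2 [61.7°–129.2°] simple-harmonic, h=-16: full span → s += -16 → s = 13.0000
seg 3 [129.2°–149.3°] dwell: s stays 13.0000
seg 4 [149.3°–289°] cycloidal, h=18: full span → s += 18 → s = 31.0000
seg 5 [289°–360°] cycloidal, h=27: θ=314.5° here. β=25.5, B=71. 27·(0.3592 − sin(2π·0.3592)/(2π)) = 6.3716 → s = 37.3716
radial distance = base radius + s = 10 + 37.3716 = 47.3716

47.3716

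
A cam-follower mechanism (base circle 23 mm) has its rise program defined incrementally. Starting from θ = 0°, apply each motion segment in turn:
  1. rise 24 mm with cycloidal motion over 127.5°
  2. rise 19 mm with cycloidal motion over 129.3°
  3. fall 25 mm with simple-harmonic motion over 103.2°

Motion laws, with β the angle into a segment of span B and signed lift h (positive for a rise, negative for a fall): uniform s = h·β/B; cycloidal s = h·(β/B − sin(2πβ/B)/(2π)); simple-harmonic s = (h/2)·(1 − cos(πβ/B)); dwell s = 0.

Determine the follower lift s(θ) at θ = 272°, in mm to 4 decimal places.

seg 1 [0°–127.5°] cycloidal, h=24: full span → s += 24 → s = 24.0000
seg 2 [127.5°–256.8°] cycloidal, h=19: full span → s += 19 → s = 43.0000
seg 3 [256.8°–360°] simple-harmonic, h=-25: θ=272° here. β=15.2, B=103.2. -25/2·(1 − cos(π·0.1473)) = -1.3145 → s = 41.6855

41.6855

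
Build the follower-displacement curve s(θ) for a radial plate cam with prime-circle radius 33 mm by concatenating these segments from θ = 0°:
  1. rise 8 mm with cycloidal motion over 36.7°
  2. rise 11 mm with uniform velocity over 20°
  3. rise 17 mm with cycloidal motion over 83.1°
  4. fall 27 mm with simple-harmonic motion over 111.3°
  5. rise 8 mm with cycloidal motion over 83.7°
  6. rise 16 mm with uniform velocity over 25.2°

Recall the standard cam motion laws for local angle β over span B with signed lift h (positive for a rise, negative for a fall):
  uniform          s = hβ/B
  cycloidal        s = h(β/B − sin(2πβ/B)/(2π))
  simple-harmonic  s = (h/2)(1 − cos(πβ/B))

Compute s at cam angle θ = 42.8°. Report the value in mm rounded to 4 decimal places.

seg 1 [0°–36.7°] cycloidal, h=8: full span → s += 8 → s = 8.0000
seg 2 [36.7°–56.7°] uniform, h=11: θ=42.8° here. β=6.1, B=20. 11·6.1/20 = 3.3550 → s = 11.3550

11.3550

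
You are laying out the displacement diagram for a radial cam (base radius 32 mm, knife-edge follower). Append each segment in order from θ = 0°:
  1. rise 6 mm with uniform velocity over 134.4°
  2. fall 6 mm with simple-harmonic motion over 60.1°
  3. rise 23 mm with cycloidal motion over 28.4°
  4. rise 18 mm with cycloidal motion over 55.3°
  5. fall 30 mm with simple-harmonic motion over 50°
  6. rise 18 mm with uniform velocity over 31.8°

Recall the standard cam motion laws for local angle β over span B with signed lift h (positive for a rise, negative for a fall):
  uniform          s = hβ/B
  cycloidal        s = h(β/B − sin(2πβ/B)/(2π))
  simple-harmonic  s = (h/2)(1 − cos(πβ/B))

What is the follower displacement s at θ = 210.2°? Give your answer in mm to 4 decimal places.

seg 1 [0°–134.4°] uniform, h=6: full span → s += 6 → s = 6.0000
seg 2 [134.4°–194.5°] simple-harmonic, h=-6: full span → s += -6 → s = 0.0000
seg 3 [194.5°–222.9°] cycloidal, h=23: θ=210.2° here. β=15.7, B=28.4. 23·(0.5528 − sin(2π·0.5528)/(2π)) = 13.9074 → s = 13.9074

13.9074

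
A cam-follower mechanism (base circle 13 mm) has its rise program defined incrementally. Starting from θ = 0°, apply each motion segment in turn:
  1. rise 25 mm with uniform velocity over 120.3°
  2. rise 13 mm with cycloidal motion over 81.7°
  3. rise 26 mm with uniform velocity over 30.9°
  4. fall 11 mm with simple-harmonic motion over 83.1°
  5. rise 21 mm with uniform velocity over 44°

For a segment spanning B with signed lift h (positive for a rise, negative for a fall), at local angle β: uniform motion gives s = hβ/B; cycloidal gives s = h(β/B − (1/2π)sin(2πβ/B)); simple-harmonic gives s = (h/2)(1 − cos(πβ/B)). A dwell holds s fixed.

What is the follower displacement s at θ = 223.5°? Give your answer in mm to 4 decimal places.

seg 1 [0°–120.3°] uniform, h=25: full span → s += 25 → s = 25.0000
seg 2 [120.3°–202°] cycloidal, h=13: full span → s += 13 → s = 38.0000
seg 3 [202°–232.9°] uniform, h=26: θ=223.5° here. β=21.5, B=30.9. 26·21.5/30.9 = 18.0906 → s = 56.0906

56.0906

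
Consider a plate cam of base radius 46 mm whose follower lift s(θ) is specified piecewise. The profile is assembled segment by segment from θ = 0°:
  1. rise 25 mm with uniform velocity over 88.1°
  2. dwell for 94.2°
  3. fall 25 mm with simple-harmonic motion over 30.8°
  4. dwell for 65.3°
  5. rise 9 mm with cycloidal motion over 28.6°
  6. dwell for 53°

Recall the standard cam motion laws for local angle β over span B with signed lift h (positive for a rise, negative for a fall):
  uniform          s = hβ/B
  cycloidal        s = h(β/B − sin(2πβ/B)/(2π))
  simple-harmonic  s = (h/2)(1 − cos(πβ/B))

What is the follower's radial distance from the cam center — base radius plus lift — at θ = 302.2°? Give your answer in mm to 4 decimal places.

seg 1 [0°–88.1°] uniform, h=25: full span → s += 25 → s = 25.0000
seg 2 [88.1°–182.3°] dwell: s stays 25.0000
seg 3 [182.3°–213.1°] simple-harmonic, h=-25: full span → s += -25 → s = 0.0000
seg 4 [213.1°–278.4°] dwell: s stays 0.0000
seg 5 [278.4°–307°] cycloidal, h=9: θ=302.2° here. β=23.8, B=28.6. 9·(0.8322 − sin(2π·0.8322)/(2π)) = 8.7352 → s = 8.7352
radial distance = base radius + s = 46 + 8.7352 = 54.7352

54.7352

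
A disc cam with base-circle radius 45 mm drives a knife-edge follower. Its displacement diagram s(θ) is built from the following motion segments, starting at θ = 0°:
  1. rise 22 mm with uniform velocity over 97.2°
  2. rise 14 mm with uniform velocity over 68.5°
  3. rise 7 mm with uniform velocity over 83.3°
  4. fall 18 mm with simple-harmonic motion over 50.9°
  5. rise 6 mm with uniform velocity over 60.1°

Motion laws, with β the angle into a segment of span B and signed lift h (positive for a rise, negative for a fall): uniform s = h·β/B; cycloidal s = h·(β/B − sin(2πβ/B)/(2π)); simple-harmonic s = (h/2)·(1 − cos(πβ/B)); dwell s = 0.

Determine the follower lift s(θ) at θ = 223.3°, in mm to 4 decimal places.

seg 1 [0°–97.2°] uniform, h=22: full span → s += 22 → s = 22.0000
seg 2 [97.2°–165.7°] uniform, h=14: full span → s += 14 → s = 36.0000
seg 3 [165.7°–249°] uniform, h=7: θ=223.3° here. β=57.6, B=83.3. 7·57.6/83.3 = 4.8403 → s = 40.8403

40.8403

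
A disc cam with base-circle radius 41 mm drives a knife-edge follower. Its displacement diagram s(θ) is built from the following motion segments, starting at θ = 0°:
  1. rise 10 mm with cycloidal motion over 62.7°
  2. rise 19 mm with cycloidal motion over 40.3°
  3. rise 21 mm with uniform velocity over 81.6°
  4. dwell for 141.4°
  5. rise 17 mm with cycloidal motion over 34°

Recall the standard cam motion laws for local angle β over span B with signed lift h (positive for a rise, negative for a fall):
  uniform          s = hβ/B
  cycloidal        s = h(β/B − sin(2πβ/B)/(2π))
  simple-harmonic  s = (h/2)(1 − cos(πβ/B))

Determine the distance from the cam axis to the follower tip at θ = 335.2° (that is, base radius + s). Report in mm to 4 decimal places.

seg 1 [0°–62.7°] cycloidal, h=10: full span → s += 10 → s = 10.0000
seg 2 [62.7°–103°] cycloidal, h=19: full span → s += 19 → s = 29.0000
seg 3 [103°–184.6°] uniform, h=21: full span → s += 21 → s = 50.0000
seg 4 [184.6°–326°] dwell: s stays 50.0000
seg 5 [326°–360°] cycloidal, h=17: θ=335.2° here. β=9.2, B=34. 17·(0.2706 − sin(2π·0.2706)/(2π)) = 1.9170 → s = 51.9170
radial distance = base radius + s = 41 + 51.9170 = 92.9170

92.9170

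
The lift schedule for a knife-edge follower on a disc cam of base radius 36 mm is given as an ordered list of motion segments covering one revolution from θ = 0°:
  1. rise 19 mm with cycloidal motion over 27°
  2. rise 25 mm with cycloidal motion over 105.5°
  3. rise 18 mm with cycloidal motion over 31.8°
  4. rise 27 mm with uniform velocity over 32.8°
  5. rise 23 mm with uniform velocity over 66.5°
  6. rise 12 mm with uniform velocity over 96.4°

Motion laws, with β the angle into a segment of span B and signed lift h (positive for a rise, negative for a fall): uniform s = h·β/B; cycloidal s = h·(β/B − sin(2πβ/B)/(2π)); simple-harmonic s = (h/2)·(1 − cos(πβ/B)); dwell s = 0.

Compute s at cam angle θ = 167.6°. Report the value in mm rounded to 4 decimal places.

seg 1 [0°–27°] cycloidal, h=19: full span → s += 19 → s = 19.0000
seg 2 [27°–132.5°] cycloidal, h=25: full span → s += 25 → s = 44.0000
seg 3 [132.5°–164.3°] cycloidal, h=18: full span → s += 18 → s = 62.0000
seg 4 [164.3°–197.1°] uniform, h=27: θ=167.6° here. β=3.3, B=32.8. 27·3.3/32.8 = 2.7165 → s = 64.7165

64.7165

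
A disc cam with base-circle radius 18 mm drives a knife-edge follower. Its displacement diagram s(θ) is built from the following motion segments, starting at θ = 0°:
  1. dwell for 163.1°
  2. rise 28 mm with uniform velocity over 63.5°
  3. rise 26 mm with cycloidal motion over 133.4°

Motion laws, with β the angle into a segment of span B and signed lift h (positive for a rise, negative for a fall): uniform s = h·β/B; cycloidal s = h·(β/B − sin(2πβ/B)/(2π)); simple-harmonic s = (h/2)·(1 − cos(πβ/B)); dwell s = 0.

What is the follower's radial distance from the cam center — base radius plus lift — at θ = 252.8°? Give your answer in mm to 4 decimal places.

seg 1 [0°–163.1°] dwell: s stays 0.0000
seg 2 [163.1°–226.6°] uniform, h=28: full span → s += 28 → s = 28.0000
seg 3 [226.6°–360°] cycloidal, h=26: θ=252.8° here. β=26.2, B=133.4. 26·(0.1964 − sin(2π·0.1964)/(2π)) = 1.2009 → s = 29.2009
radial distance = base radius + s = 18 + 29.2009 = 47.2009

47.2009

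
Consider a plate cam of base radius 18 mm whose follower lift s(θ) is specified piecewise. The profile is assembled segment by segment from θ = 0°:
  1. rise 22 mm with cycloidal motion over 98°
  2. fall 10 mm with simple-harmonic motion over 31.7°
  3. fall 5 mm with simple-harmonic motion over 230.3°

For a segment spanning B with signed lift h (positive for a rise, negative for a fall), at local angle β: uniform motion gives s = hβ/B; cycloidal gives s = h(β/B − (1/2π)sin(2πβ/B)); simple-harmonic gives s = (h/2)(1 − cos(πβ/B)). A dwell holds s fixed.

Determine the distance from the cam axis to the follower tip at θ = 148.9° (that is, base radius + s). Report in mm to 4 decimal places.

seg 1 [0°–98°] cycloidal, h=22: full span → s += 22 → s = 22.0000
seg 2 [98°–129.7°] simple-harmonic, h=-10: full span → s += -10 → s = 12.0000
seg 3 [129.7°–360°] simple-harmonic, h=-5: θ=148.9° here. β=19.2, B=230.3. -5/2·(1 − cos(π·0.0834)) = -0.0853 → s = 11.9147
radial distance = base radius + s = 18 + 11.9147 = 29.9147

29.9147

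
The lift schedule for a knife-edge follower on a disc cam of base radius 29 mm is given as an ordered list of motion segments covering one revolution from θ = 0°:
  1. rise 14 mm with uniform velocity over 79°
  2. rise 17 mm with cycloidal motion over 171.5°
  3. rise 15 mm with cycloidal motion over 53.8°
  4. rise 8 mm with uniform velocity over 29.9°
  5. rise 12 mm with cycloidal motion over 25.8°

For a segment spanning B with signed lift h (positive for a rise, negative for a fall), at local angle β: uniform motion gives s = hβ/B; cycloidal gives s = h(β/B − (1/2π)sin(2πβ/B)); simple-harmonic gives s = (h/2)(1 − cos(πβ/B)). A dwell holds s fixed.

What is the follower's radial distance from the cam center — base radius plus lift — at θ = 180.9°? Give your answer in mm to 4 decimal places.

seg 1 [0°–79°] uniform, h=14: full span → s += 14 → s = 14.0000
seg 2 [79°–250.5°] cycloidal, h=17: θ=180.9° here. β=101.9, B=171.5. 17·(0.5942 − sin(2π·0.5942)/(2π)) = 11.6100 → s = 25.6100
radial distance = base radius + s = 29 + 25.6100 = 54.6100

54.6100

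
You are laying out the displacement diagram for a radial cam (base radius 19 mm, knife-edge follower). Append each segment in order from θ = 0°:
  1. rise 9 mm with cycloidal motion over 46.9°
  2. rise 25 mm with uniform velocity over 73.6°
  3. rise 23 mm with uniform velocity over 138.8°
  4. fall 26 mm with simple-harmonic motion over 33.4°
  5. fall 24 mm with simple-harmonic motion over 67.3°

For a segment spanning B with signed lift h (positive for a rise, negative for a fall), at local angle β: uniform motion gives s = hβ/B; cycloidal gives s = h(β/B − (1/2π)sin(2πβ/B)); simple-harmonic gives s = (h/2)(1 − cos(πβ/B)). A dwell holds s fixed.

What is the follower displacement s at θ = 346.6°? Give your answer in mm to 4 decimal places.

seg 1 [0°–46.9°] cycloidal, h=9: full span → s += 9 → s = 9.0000
seg 2 [46.9°–120.5°] uniform, h=25: full span → s += 25 → s = 34.0000
seg 3 [120.5°–259.3°] uniform, h=23: full span → s += 23 → s = 57.0000
seg 4 [259.3°–292.7°] simple-harmonic, h=-26: full span → s += -26 → s = 31.0000
seg 5 [292.7°–360°] simple-harmonic, h=-24: θ=346.6° here. β=53.9, B=67.3. -24/2·(1 − cos(π·0.8009)) = -21.7279 → s = 9.2721

9.2721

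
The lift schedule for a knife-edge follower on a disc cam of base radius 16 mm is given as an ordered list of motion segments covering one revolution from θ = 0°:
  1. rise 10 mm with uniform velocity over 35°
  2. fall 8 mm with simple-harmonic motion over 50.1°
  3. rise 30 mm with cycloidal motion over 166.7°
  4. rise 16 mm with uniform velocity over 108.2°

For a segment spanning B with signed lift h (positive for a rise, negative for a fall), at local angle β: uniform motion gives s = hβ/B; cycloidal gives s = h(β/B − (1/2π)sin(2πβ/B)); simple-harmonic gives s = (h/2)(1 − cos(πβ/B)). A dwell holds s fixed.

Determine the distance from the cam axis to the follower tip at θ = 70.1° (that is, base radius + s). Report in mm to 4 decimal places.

seg 1 [0°–35°] uniform, h=10: full span → s += 10 → s = 10.0000
seg 2 [35°–85.1°] simple-harmonic, h=-8: θ=70.1° here. β=35.1, B=50.1. -8/2·(1 − cos(π·0.7006)) = -6.3572 → s = 3.6428
radial distance = base radius + s = 16 + 3.6428 = 19.6428

19.6428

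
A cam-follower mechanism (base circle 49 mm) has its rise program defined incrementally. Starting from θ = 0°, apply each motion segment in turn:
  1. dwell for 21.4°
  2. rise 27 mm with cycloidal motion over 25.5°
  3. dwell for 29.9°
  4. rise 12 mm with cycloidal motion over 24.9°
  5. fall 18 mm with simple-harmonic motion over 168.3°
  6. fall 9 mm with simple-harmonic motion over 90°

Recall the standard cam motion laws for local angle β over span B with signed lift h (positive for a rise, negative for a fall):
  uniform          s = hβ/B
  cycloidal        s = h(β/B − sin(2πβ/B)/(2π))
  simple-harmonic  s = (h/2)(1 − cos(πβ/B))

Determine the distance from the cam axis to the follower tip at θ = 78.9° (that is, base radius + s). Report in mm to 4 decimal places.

seg 1 [0°–21.4°] dwell: s stays 0.0000
seg 2 [21.4°–46.9°] cycloidal, h=27: full span → s += 27 → s = 27.0000
seg 3 [46.9°–76.8°] dwell: s stays 27.0000
seg 4 [76.8°–101.7°] cycloidal, h=12: θ=78.9° here. β=2.1, B=24.9. 12·(0.0843 − sin(2π·0.0843)/(2π)) = 0.0467 → s = 27.0467
radial distance = base radius + s = 49 + 27.0467 = 76.0467

76.0467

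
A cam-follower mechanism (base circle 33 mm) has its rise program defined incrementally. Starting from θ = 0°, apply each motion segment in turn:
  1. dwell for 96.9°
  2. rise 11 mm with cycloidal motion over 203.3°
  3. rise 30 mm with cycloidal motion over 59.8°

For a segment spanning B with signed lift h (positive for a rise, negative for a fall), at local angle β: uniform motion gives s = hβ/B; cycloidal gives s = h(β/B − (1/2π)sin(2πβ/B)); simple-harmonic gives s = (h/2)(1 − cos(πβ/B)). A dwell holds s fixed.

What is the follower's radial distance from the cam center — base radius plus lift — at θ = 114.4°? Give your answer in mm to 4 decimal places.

seg 1 [0°–96.9°] dwell: s stays 0.0000
seg 2 [96.9°–300.2°] cycloidal, h=11: θ=114.4° here. β=17.5, B=203.3. 11·(0.0861 − sin(2π·0.0861)/(2π)) = 0.0455 → s = 0.0455
radial distance = base radius + s = 33 + 0.0455 = 33.0455

33.0455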